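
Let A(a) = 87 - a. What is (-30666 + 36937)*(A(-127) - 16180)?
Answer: -100122786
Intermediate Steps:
(-30666 + 36937)*(A(-127) - 16180) = (-30666 + 36937)*((87 - 1*(-127)) - 16180) = 6271*((87 + 127) - 16180) = 6271*(214 - 16180) = 6271*(-15966) = -100122786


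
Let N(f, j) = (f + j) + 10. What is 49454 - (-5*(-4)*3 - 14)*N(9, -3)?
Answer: 48718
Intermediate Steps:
N(f, j) = 10 + f + j
49454 - (-5*(-4)*3 - 14)*N(9, -3) = 49454 - (-5*(-4)*3 - 14)*(10 + 9 - 3) = 49454 - (20*3 - 14)*16 = 49454 - (60 - 14)*16 = 49454 - 46*16 = 49454 - 1*736 = 49454 - 736 = 48718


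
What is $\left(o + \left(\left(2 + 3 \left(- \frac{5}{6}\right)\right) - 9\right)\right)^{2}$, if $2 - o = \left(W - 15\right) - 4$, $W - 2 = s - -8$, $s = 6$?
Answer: $\frac{81}{4} \approx 20.25$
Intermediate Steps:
$W = 16$ ($W = 2 + \left(6 - -8\right) = 2 + \left(6 + 8\right) = 2 + 14 = 16$)
$o = 5$ ($o = 2 - \left(\left(16 - 15\right) - 4\right) = 2 - \left(1 - 4\right) = 2 - -3 = 2 + 3 = 5$)
$\left(o + \left(\left(2 + 3 \left(- \frac{5}{6}\right)\right) - 9\right)\right)^{2} = \left(5 + \left(\left(2 + 3 \left(- \frac{5}{6}\right)\right) - 9\right)\right)^{2} = \left(5 + \left(\left(2 - \frac{5}{2}\right) - 9\right)\right)^{2} = \left(5 - \frac{19}{2}\right)^{2} = \left(- \frac{9}{2}\right)^{2} = \frac{81}{4}$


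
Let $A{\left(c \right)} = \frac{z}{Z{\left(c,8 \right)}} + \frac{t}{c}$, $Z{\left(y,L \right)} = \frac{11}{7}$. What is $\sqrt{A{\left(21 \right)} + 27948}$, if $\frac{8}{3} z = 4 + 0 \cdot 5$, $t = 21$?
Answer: $\frac{\sqrt{13527778}}{22} \approx 167.18$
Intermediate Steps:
$Z{\left(y,L \right)} = \frac{11}{7}$ ($Z{\left(y,L \right)} = 11 \cdot \frac{1}{7} = \frac{11}{7}$)
$z = \frac{3}{2}$ ($z = \frac{3 \left(4 + 0 \cdot 5\right)}{8} = \frac{3 \left(4 + 0\right)}{8} = \frac{3}{8} \cdot 4 = \frac{3}{2} \approx 1.5$)
$A{\left(c \right)} = \frac{21}{22} + \frac{21}{c}$ ($A{\left(c \right)} = \frac{3}{2 \cdot \frac{11}{7}} + \frac{21}{c} = \frac{3}{2} \cdot \frac{7}{11} + \frac{21}{c} = \frac{21}{22} + \frac{21}{c}$)
$\sqrt{A{\left(21 \right)} + 27948} = \sqrt{\left(\frac{21}{22} + \frac{21}{21}\right) + 27948} = \sqrt{\left(\frac{21}{22} + 21 \cdot \frac{1}{21}\right) + 27948} = \sqrt{\left(\frac{21}{22} + 1\right) + 27948} = \sqrt{\frac{43}{22} + 27948} = \sqrt{\frac{614899}{22}} = \frac{\sqrt{13527778}}{22}$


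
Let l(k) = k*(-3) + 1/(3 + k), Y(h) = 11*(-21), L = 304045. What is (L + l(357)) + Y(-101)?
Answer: 108987481/360 ≈ 3.0274e+5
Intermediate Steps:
Y(h) = -231
l(k) = 1/(3 + k) - 3*k (l(k) = -3*k + 1/(3 + k) = 1/(3 + k) - 3*k)
(L + l(357)) + Y(-101) = (304045 + (1 - 9*357 - 3*357²)/(3 + 357)) - 231 = (304045 + (1 - 3213 - 3*127449)/360) - 231 = (304045 + (1 - 3213 - 382347)/360) - 231 = (304045 + (1/360)*(-385559)) - 231 = (304045 - 385559/360) - 231 = 109070641/360 - 231 = 108987481/360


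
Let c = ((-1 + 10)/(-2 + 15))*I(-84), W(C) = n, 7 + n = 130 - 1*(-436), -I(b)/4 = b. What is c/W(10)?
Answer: 3024/7267 ≈ 0.41613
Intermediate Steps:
I(b) = -4*b
n = 559 (n = -7 + (130 - 1*(-436)) = -7 + (130 + 436) = -7 + 566 = 559)
W(C) = 559
c = 3024/13 (c = ((-1 + 10)/(-2 + 15))*(-4*(-84)) = (9/13)*336 = 3024/13 ≈ 232.62)
c/W(10) = (3024/13)/559 = (3024/13)*(1/559) = 3024/7267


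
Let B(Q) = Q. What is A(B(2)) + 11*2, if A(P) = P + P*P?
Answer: 28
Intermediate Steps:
A(P) = P + P²
A(B(2)) + 11*2 = 2*(1 + 2) + 11*2 = 2*3 + 22 = 6 + 22 = 28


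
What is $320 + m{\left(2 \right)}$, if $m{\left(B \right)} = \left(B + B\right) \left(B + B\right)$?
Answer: $336$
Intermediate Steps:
$m{\left(B \right)} = 4 B^{2}$ ($m{\left(B \right)} = 2 B 2 B = 4 B^{2}$)
$320 + m{\left(2 \right)} = 320 + 4 \cdot 2^{2} = 320 + 4 \cdot 4 = 320 + 16 = 336$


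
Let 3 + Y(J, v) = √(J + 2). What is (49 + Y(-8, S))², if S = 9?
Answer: (46 + I*√6)² ≈ 2110.0 + 225.35*I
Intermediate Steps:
Y(J, v) = -3 + √(2 + J) (Y(J, v) = -3 + √(J + 2) = -3 + √(2 + J))
(49 + Y(-8, S))² = (49 + (-3 + √(2 - 8)))² = (49 + (-3 + √(-6)))² = (49 + (-3 + I*√6))² = (46 + I*√6)²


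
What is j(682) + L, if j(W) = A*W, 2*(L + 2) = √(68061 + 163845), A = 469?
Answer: 319856 + √231906/2 ≈ 3.2010e+5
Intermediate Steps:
L = -2 + √231906/2 (L = -2 + √(68061 + 163845)/2 = -2 + √231906/2 ≈ 238.78)
j(W) = 469*W
j(682) + L = 469*682 + (-2 + √231906/2) = 319858 + (-2 + √231906/2) = 319856 + √231906/2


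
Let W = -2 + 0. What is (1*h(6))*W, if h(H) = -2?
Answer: 4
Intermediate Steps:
W = -2
(1*h(6))*W = (1*(-2))*(-2) = -2*(-2) = 4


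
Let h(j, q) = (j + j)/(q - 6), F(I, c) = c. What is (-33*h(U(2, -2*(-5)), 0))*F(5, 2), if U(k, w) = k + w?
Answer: 264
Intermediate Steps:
h(j, q) = 2*j/(-6 + q) (h(j, q) = (2*j)/(-6 + q) = 2*j/(-6 + q))
(-33*h(U(2, -2*(-5)), 0))*F(5, 2) = -66*(2 - 2*(-5))/(-6 + 0)*2 = -66*(2 + 10)/(-6)*2 = -66*12*(-1)/6*2 = -33*(-4)*2 = 132*2 = 264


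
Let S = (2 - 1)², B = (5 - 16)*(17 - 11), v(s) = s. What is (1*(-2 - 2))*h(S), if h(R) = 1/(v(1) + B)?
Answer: 4/65 ≈ 0.061538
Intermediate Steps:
B = -66 (B = -11*6 = -66)
S = 1 (S = 1² = 1)
h(R) = -1/65 (h(R) = 1/(1 - 66) = 1/(-65) = -1/65)
(1*(-2 - 2))*h(S) = (1*(-2 - 2))*(-1/65) = (1*(-4))*(-1/65) = -4*(-1/65) = 4/65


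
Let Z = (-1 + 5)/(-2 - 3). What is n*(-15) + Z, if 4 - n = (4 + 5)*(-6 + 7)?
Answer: 371/5 ≈ 74.200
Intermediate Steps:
n = -5 (n = 4 - (4 + 5)*(-6 + 7) = 4 - 9 = -5)
Z = -⅘ (Z = 4/(-5) = 4*(-⅕) = -⅘ ≈ -0.80000)
n*(-15) + Z = -5*(-15) - ⅘ = 75 - ⅘ = 371/5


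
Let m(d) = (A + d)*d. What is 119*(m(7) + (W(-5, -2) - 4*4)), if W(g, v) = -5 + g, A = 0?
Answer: 2737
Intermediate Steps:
m(d) = d² (m(d) = (0 + d)*d = d*d = d²)
119*(m(7) + (W(-5, -2) - 4*4)) = 119*(7² + ((-5 - 5) - 4*4)) = 119*(49 + (-10 - 16)) = 119*(49 - 26) = 119*23 = 2737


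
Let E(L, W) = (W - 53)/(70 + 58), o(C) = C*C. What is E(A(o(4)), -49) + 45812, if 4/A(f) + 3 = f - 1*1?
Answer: 2931917/64 ≈ 45811.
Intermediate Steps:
o(C) = C**2
A(f) = 4/(-4 + f) (A(f) = 4/(-3 + (f - 1*1)) = 4/(-3 + (f - 1)) = 4/(-3 + (-1 + f)) = 4/(-4 + f))
E(L, W) = -53/128 + W/128 (E(L, W) = (-53 + W)/128 = (-53 + W)*(1/128) = -53/128 + W/128)
E(A(o(4)), -49) + 45812 = (-53/128 + (1/128)*(-49)) + 45812 = (-53/128 - 49/128) + 45812 = -51/64 + 45812 = 2931917/64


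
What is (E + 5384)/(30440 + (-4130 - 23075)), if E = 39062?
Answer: 44446/3235 ≈ 13.739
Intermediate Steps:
(E + 5384)/(30440 + (-4130 - 23075)) = (39062 + 5384)/(30440 + (-4130 - 23075)) = 44446/(30440 - 27205) = 44446/3235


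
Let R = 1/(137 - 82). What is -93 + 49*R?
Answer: -5066/55 ≈ -92.109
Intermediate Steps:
R = 1/55 ≈ 0.018182
-93 + 49*R = -93 + 49*(1/55) = -93 + 49/55 = -5066/55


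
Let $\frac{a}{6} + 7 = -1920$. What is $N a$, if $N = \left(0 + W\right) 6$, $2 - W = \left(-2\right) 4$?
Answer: $-693720$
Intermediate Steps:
$a = -11562$ ($a = -42 + 6 \left(-1920\right) = -42 - 11520 = -11562$)
$W = 10$ ($W = 2 - \left(-2\right) 4 = 2 - -8 = 2 + 8 = 10$)
$N = 60$ ($N = \left(0 + 10\right) 6 = 10 \cdot 6 = 60$)
$N a = 60 \left(-11562\right) = -693720$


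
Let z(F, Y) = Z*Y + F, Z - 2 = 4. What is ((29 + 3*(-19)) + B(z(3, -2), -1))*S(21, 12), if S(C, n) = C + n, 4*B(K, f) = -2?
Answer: -1881/2 ≈ -940.50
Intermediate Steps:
Z = 6 (Z = 2 + 4 = 6)
z(F, Y) = F + 6*Y (z(F, Y) = 6*Y + F = F + 6*Y)
B(K, f) = -1/2 (B(K, f) = (1/4)*(-2) = -1/2)
((29 + 3*(-19)) + B(z(3, -2), -1))*S(21, 12) = ((29 + 3*(-19)) - 1/2)*(21 + 12) = ((29 - 57) - 1/2)*33 = (-28 - 1/2)*33 = -57/2*33 = -1881/2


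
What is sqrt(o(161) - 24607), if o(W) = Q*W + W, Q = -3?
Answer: I*sqrt(24929) ≈ 157.89*I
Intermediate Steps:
o(W) = -2*W (o(W) = -3*W + W = -2*W)
sqrt(o(161) - 24607) = sqrt(-2*161 - 24607) = sqrt(-322 - 24607) = sqrt(-24929) = I*sqrt(24929)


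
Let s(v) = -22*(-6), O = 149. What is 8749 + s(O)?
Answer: 8881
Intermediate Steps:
s(v) = 132
8749 + s(O) = 8749 + 132 = 8881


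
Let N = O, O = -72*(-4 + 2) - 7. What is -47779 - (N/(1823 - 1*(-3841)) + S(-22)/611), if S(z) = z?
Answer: -165348935515/3460704 ≈ -47779.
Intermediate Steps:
O = 137 (O = -72*(-2) - 7 = -24*(-6) - 7 = 144 - 7 = 137)
N = 137
-47779 - (N/(1823 - 1*(-3841)) + S(-22)/611) = -47779 - (137/(1823 - 1*(-3841)) - 22/611) = -47779 - (137/(1823 + 3841) - 22*1/611) = -47779 - (137/5664 - 22/611) = -47779 - 1*(-40901/3460704) = -47779 + 40901/3460704 = -165348935515/3460704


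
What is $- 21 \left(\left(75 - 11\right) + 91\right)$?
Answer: $-3255$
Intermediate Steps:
$- 21 \left(\left(75 - 11\right) + 91\right) = - 21 \left(64 + 91\right) = \left(-21\right) 155 = -3255$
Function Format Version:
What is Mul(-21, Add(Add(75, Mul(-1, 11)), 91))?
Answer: -3255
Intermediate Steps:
Mul(-21, Add(Add(75, Mul(-1, 11)), 91)) = Mul(-21, Add(Add(75, -11), 91)) = Mul(-21, Add(64, 91)) = Mul(-21, 155) = -3255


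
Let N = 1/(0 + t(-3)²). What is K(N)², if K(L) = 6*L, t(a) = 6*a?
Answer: 1/2916 ≈ 0.00034294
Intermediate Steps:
N = 1/324 (N = 1/(0 + (6*(-3))²) = 1/(0 + (-18)²) = 1/(0 + 324) = 1/324 ≈ 0.0030864)
K(N)² = (6*(1/324))² = (1/54)² = 1/2916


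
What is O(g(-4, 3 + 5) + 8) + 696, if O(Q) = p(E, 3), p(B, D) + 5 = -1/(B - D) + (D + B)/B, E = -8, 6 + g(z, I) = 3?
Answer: 60871/88 ≈ 691.72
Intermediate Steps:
g(z, I) = -3 (g(z, I) = -6 + 3 = -3)
p(B, D) = -5 - 1/(B - D) + (B + D)/B (p(B, D) = -5 + (-1/(B - D) + (D + B)/B) = -5 + (-1/(B - D) + (B + D)/B) = -5 - 1/(B - D) + (B + D)/B)
O(Q) = -377/88 (O(Q) = (-1*(-8) - 1*3² - 4*(-8)² + 5*(-8)*3)/((-8)*(-8 - 1*3)) = -(8 - 1*9 - 4*64 - 120)/(8*(-8 - 3)) = -⅛*(8 - 9 - 256 - 120)/(-11) = -⅛*(-1/11)*(-377) = -377/88)
O(g(-4, 3 + 5) + 8) + 696 = -377/88 + 696 = 60871/88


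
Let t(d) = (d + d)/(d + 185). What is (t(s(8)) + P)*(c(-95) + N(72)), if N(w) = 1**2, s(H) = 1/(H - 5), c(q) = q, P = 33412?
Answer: -436561239/139 ≈ -3.1407e+6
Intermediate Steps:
s(H) = 1/(-5 + H)
N(w) = 1
t(d) = 2*d/(185 + d) (t(d) = (2*d)/(185 + d) = 2*d/(185 + d))
(t(s(8)) + P)*(c(-95) + N(72)) = (2/((-5 + 8)*(185 + 1/(-5 + 8))) + 33412)*(-95 + 1) = (2/(3*(185 + 1/3)) + 33412)*(-94) = (2*(1/3)/(185 + 1/3) + 33412)*(-94) = (2*(1/3)/(556/3) + 33412)*(-94) = (2*(1/3)*(3/556) + 33412)*(-94) = (1/278 + 33412)*(-94) = (9288537/278)*(-94) = -436561239/139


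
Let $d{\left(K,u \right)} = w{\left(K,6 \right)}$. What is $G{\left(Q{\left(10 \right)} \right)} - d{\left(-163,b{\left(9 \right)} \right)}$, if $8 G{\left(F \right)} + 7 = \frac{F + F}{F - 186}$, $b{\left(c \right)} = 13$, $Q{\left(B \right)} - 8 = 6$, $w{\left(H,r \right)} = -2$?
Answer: $\frac{95}{86} \approx 1.1047$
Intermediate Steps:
$Q{\left(B \right)} = 14$ ($Q{\left(B \right)} = 8 + 6 = 14$)
$d{\left(K,u \right)} = -2$
$G{\left(F \right)} = - \frac{7}{8} + \frac{F}{4 \left(-186 + F\right)}$ ($G{\left(F \right)} = - \frac{7}{8} + \frac{\left(F + F\right) \frac{1}{F - 186}}{8} = - \frac{7}{8} + \frac{2 F \frac{1}{-186 + F}}{8} = - \frac{7}{8} + \frac{F}{4 \left(-186 + F\right)}$)
$G{\left(Q{\left(10 \right)} \right)} - d{\left(-163,b{\left(9 \right)} \right)} = \frac{1302 - 70}{8 \left(-186 + 14\right)} - -2 = \frac{1302 - 70}{8 \left(-172\right)} + 2 = \frac{1}{8} \left(- \frac{1}{172}\right) 1232 + 2 = - \frac{77}{86} + 2 = \frac{95}{86}$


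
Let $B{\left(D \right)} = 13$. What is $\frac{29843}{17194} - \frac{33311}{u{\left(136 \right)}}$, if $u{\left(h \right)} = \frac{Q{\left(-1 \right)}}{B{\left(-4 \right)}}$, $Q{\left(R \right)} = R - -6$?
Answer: $- \frac{7445592127}{85970} \approx -86607.0$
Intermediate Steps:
$Q{\left(R \right)} = 6 + R$ ($Q{\left(R \right)} = R + 6 = 6 + R$)
$u{\left(h \right)} = \frac{5}{13}$ ($u{\left(h \right)} = \frac{6 - 1}{13} = 5 \cdot \frac{1}{13} = \frac{5}{13}$)
$\frac{29843}{17194} - \frac{33311}{u{\left(136 \right)}} = \frac{29843}{17194} - \frac{33311}{\frac{5}{13}} = 29843 \cdot \frac{1}{17194} - \frac{433043}{5} = \frac{29843}{17194} - \frac{433043}{5} = - \frac{7445592127}{85970}$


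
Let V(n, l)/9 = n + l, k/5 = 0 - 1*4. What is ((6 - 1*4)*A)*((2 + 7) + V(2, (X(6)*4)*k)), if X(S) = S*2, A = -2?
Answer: 34452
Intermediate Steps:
X(S) = 2*S
k = -20 (k = 5*(0 - 1*4) = 5*(0 - 4) = 5*(-4) = -20)
V(n, l) = 9*l + 9*n (V(n, l) = 9*(n + l) = 9*(l + n) = 9*l + 9*n)
((6 - 1*4)*A)*((2 + 7) + V(2, (X(6)*4)*k)) = ((6 - 1*4)*(-2))*((2 + 7) + (9*(((2*6)*4)*(-20)) + 9*2)) = ((6 - 4)*(-2))*(9 + (9*((12*4)*(-20)) + 18)) = (2*(-2))*(9 + (9*(48*(-20)) + 18)) = -4*(9 + (9*(-960) + 18)) = -4*(9 + (-8640 + 18)) = -4*(9 - 8622) = -4*(-8613) = 34452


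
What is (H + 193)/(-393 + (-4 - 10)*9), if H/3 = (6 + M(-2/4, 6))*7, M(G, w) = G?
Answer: -617/1038 ≈ -0.59441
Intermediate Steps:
H = 231/2 (H = 3*((6 - 2/4)*7) = 3*((6 - 2*¼)*7) = 3*((6 - ½)*7) = 3*((11/2)*7) = 3*(77/2) = 231/2 ≈ 115.50)
(H + 193)/(-393 + (-4 - 10)*9) = (231/2 + 193)/(-393 + (-4 - 10)*9) = 617/(2*(-393 - 14*9)) = 617/(2*(-393 - 126)) = (617/2)/(-519) = (617/2)*(-1/519) = -617/1038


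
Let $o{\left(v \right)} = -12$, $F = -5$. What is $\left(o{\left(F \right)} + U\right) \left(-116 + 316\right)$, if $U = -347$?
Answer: $-71800$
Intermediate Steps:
$\left(o{\left(F \right)} + U\right) \left(-116 + 316\right) = \left(-12 - 347\right) \left(-116 + 316\right) = \left(-359\right) 200 = -71800$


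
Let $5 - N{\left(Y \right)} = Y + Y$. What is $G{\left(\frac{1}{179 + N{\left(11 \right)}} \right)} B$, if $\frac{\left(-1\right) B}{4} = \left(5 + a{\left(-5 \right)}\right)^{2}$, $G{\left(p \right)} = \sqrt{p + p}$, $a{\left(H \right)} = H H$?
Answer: $-400$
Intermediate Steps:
$N{\left(Y \right)} = 5 - 2 Y$ ($N{\left(Y \right)} = 5 - \left(Y + Y\right) = 5 - 2 Y$)
$a{\left(H \right)} = H^{2}$
$G{\left(p \right)} = \sqrt{2} \sqrt{p}$ ($G{\left(p \right)} = \sqrt{2 p} = \sqrt{2} \sqrt{p}$)
$B = -3600$ ($B = - 4 \left(5 + \left(-5\right)^{2}\right)^{2} = - 4 \left(5 + 25\right)^{2} = - 4 \cdot 30^{2} = \left(-4\right) 900 = -3600$)
$G{\left(\frac{1}{179 + N{\left(11 \right)}} \right)} B = \sqrt{2} \sqrt{\frac{1}{179 + \left(5 - 22\right)}} \left(-3600\right) = \sqrt{2} \sqrt{\frac{1}{179 - 17}} \left(-3600\right) = \sqrt{2} \sqrt{\frac{1}{162}} \left(-3600\right) = \frac{\sqrt{2}}{9 \sqrt{2}} \left(-3600\right) = \sqrt{2} \frac{\sqrt{2}}{18} \left(-3600\right) = \frac{1}{9} \left(-3600\right) = -400$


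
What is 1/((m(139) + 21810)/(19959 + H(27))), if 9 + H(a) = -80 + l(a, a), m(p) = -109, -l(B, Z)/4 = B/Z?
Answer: 19866/21701 ≈ 0.91544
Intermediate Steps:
l(B, Z) = -4*B/Z
H(a) = -93 (H(a) = -9 + (-80 - 4*a/a) = -9 + (-80 - 4) = -9 - 84 = -93)
1/((m(139) + 21810)/(19959 + H(27))) = 1/((-109 + 21810)/(19959 - 93)) = 1/(21701/19866) = 19866/21701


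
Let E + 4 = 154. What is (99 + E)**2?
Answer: 62001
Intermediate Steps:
E = 150 (E = -4 + 154 = 150)
(99 + E)**2 = (99 + 150)**2 = 249**2 = 62001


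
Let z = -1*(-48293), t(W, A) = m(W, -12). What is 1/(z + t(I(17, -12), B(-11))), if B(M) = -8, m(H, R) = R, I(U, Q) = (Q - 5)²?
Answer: 1/48281 ≈ 2.0712e-5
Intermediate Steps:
I(U, Q) = (-5 + Q)²
t(W, A) = -12
z = 48293
1/(z + t(I(17, -12), B(-11))) = 1/(48293 - 12) = 1/48281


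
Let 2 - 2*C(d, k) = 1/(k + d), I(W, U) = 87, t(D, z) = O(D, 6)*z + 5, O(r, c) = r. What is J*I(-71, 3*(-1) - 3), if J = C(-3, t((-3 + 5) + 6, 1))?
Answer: 1653/20 ≈ 82.650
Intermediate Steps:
t(D, z) = 5 + D*z (t(D, z) = D*z + 5 = 5 + D*z)
C(d, k) = 1 - 1/(2*(d + k)) (C(d, k) = 1 - 1/(2*(k + d)) = 1 - 1/(2*(d + k)))
J = 19/20 (J = (-½ - 3 + (5 + ((-3 + 5) + 6)*1))/(-3 + (5 + ((-3 + 5) + 6)*1)) = (-½ - 3 + (5 + (2 + 6)*1))/(-3 + (5 + (2 + 6)*1)) = (-½ - 3 + (5 + 8*1))/(-3 + (5 + 8*1)) = (-½ - 3 + (5 + 8))/(-3 + (5 + 8)) = (-½ - 3 + 13)/(-3 + 13) = (19/2)/10 = (⅒)*(19/2) = 19/20 ≈ 0.95000)
J*I(-71, 3*(-1) - 3) = (19/20)*87 = 1653/20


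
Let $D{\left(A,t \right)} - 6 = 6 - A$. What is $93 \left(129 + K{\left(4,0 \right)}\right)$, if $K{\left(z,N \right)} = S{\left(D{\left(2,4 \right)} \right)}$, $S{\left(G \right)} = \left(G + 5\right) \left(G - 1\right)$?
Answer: $24552$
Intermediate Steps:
$D{\left(A,t \right)} = 12 - A$ ($D{\left(A,t \right)} = 6 - \left(-6 + A\right) = 12 - A$)
$S{\left(G \right)} = \left(-1 + G\right) \left(5 + G\right)$ ($S{\left(G \right)} = \left(5 + G\right) \left(-1 + G\right) = \left(-1 + G\right) \left(5 + G\right)$)
$K{\left(z,N \right)} = 135$ ($K{\left(z,N \right)} = -5 + \left(12 - 2\right)^{2} + 4 \left(12 - 2\right) = -5 + 10^{2} + 4 \cdot 10 = -5 + 100 + 40 = 135$)
$93 \left(129 + K{\left(4,0 \right)}\right) = 93 \left(129 + 135\right) = 93 \cdot 264 = 24552$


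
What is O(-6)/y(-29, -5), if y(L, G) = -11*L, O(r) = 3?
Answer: 3/319 ≈ 0.0094044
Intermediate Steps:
O(-6)/y(-29, -5) = 3/((-11*(-29))) = 3/319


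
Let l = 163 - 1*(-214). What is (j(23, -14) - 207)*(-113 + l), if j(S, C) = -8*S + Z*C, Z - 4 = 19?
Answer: -188232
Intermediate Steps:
Z = 23 (Z = 4 + 19 = 23)
l = 377 (l = 163 + 214 = 377)
j(S, C) = -8*S + 23*C
(j(23, -14) - 207)*(-113 + l) = ((-8*23 + 23*(-14)) - 207)*(-113 + 377) = ((-184 - 322) - 207)*264 = (-506 - 207)*264 = -713*264 = -188232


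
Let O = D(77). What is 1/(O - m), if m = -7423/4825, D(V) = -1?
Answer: 4825/2598 ≈ 1.8572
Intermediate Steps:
O = -1
m = -7423/4825 (m = -7423*1/4825 = -7423/4825 ≈ -1.5384)
1/(O - m) = 1/(-1 - 1*(-7423/4825)) = 1/(-1 + 7423/4825) = 1/(2598/4825) = 4825/2598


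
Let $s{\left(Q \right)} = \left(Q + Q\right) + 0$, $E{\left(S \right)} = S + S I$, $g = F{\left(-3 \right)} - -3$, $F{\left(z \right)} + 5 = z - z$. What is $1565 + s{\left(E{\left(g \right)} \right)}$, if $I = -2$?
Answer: $1569$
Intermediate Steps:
$F{\left(z \right)} = -5$ ($F{\left(z \right)} = -5 + \left(z - z\right) = -5 + 0 = -5$)
$g = -2$ ($g = -5 - -3 = -5 + 3 = -2$)
$E{\left(S \right)} = - S$ ($E{\left(S \right)} = S + S \left(-2\right) = S - 2 S = - S$)
$s{\left(Q \right)} = 2 Q$ ($s{\left(Q \right)} = 2 Q + 0 = 2 Q$)
$1565 + s{\left(E{\left(g \right)} \right)} = 1565 + 2 \left(\left(-1\right) \left(-2\right)\right) = 1565 + 2 \cdot 2 = 1565 + 4 = 1569$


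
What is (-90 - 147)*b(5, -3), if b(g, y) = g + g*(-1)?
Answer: 0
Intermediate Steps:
b(g, y) = 0 (b(g, y) = g - g = 0)
(-90 - 147)*b(5, -3) = (-90 - 147)*0 = -237*0 = 0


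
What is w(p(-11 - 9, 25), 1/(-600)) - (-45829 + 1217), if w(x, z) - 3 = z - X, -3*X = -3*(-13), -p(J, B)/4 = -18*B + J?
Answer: 26776799/600 ≈ 44628.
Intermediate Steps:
p(J, B) = -4*J + 72*B (p(J, B) = -4*(-18*B + J) = -4*(J - 18*B) = -4*J + 72*B)
X = -13 (X = -(-1)*(-13) = -1/3*39 = -13)
w(x, z) = 16 + z (w(x, z) = 3 + (z - 1*(-13)) = 3 + (z + 13) = 3 + (13 + z) = 16 + z)
w(p(-11 - 9, 25), 1/(-600)) - (-45829 + 1217) = (16 + 1/(-600)) - (-45829 + 1217) = (16 - 1/600) - 1*(-44612) = 9599/600 + 44612 = 26776799/600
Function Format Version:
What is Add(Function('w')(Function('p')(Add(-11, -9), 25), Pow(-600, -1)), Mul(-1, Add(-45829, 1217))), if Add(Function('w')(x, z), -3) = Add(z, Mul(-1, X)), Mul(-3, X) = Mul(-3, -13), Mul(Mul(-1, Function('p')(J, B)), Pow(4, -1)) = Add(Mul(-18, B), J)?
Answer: Rational(26776799, 600) ≈ 44628.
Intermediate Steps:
Function('p')(J, B) = Add(Mul(-4, J), Mul(72, B)) (Function('p')(J, B) = Mul(-4, Add(Mul(-18, B), J)) = Mul(-4, Add(J, Mul(-18, B))) = Add(Mul(-4, J), Mul(72, B)))
X = -13 (X = Mul(Rational(-1, 3), Mul(-3, -13)) = Mul(Rational(-1, 3), 39) = -13)
Function('w')(x, z) = Add(16, z) (Function('w')(x, z) = Add(3, Add(z, Mul(-1, -13))) = Add(3, Add(z, 13)) = Add(3, Add(13, z)) = Add(16, z))
Add(Function('w')(Function('p')(Add(-11, -9), 25), Pow(-600, -1)), Mul(-1, Add(-45829, 1217))) = Add(Add(16, Pow(-600, -1)), Mul(-1, Add(-45829, 1217))) = Add(Add(16, Rational(-1, 600)), Mul(-1, -44612)) = Add(Rational(9599, 600), 44612) = Rational(26776799, 600)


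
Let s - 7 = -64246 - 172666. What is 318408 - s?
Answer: 555313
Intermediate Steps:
s = -236905 (s = 7 + (-64246 - 172666) = 7 - 236912 = -236905)
318408 - s = 318408 - 1*(-236905) = 318408 + 236905 = 555313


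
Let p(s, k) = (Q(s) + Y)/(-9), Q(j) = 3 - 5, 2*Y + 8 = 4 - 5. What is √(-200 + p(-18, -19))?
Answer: I*√7174/6 ≈ 14.117*I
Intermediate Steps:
Y = -9/2 (Y = -4 + (4 - 5)/2 = -4 + (½)*(-1) = -4 - ½ = -9/2 ≈ -4.5000)
Q(j) = -2
p(s, k) = 13/18 (p(s, k) = (-2 - 9/2)/(-9) = -13/2*(-⅑) = 13/18)
√(-200 + p(-18, -19)) = √(-200 + 13/18) = √(-3587/18) = I*√7174/6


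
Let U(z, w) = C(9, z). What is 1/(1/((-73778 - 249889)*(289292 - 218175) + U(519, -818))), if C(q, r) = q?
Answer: -23018226030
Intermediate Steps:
U(z, w) = 9
1/(1/((-73778 - 249889)*(289292 - 218175) + U(519, -818))) = 1/(1/((-73778 - 249889)*(289292 - 218175) + 9)) = 1/(1/(-323667*71117 + 9)) = 1/(1/(-23018226039 + 9)) = 1/(1/(-23018226030)) = 1/(-1/23018226030) = -23018226030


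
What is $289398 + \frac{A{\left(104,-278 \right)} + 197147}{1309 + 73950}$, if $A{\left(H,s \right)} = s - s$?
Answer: $\frac{21780001229}{75259} \approx 2.894 \cdot 10^{5}$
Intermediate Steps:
$A{\left(H,s \right)} = 0$
$289398 + \frac{A{\left(104,-278 \right)} + 197147}{1309 + 73950} = 289398 + \frac{0 + 197147}{1309 + 73950} = 289398 + \frac{197147}{75259} = \frac{21780001229}{75259}$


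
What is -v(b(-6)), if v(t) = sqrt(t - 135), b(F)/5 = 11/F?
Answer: -I*sqrt(5190)/6 ≈ -12.007*I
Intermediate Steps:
b(F) = 55/F (b(F) = 5*(11/F) = 55/F)
v(t) = sqrt(-135 + t)
-v(b(-6)) = -sqrt(-135 + 55/(-6)) = -sqrt(-135 + 55*(-1/6)) = -sqrt(-135 - 55/6) = -sqrt(-865/6) = -I*sqrt(5190)/6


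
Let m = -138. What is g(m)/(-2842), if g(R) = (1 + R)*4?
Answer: 274/1421 ≈ 0.19282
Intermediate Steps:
g(R) = 4 + 4*R
g(m)/(-2842) = (4 + 4*(-138))/(-2842) = (4 - 552)*(-1/2842) = -548*(-1/2842) = 274/1421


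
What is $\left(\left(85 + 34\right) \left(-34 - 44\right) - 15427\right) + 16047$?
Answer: $-8662$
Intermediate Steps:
$\left(\left(85 + 34\right) \left(-34 - 44\right) - 15427\right) + 16047 = \left(119 \left(-34 - 44\right) - 15427\right) + 16047 = \left(119 \left(-78\right) - 15427\right) + 16047 = \left(-9282 - 15427\right) + 16047 = -24709 + 16047 = -8662$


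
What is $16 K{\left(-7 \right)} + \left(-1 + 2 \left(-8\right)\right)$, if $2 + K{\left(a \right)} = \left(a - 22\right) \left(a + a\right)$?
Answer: $6447$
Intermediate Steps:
$K{\left(a \right)} = -2 + 2 a \left(-22 + a\right)$ ($K{\left(a \right)} = -2 + \left(a - 22\right) \left(a + a\right) = -2 + \left(-22 + a\right) 2 a = -2 + 2 a \left(-22 + a\right)$)
$16 K{\left(-7 \right)} + \left(-1 + 2 \left(-8\right)\right) = 16 \left(-2 - -308 + 2 \left(-7\right)^{2}\right) + \left(-1 + 2 \left(-8\right)\right) = 16 \left(-2 + 308 + 2 \cdot 49\right) - 17 = 16 \left(-2 + 308 + 98\right) - 17 = 16 \cdot 404 - 17 = 6464 - 17 = 6447$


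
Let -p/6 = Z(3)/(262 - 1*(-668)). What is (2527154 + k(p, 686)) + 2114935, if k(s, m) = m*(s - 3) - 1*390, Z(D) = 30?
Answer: 143824755/31 ≈ 4.6395e+6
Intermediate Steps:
p = -6/31 (p = -180/(262 - 1*(-668)) = -180/(262 + 668) = -180/930 = -6*1/31 = -6/31 ≈ -0.19355)
k(s, m) = -390 + m*(-3 + s) (k(s, m) = m*(-3 + s) - 390 = -390 + m*(-3 + s))
(2527154 + k(p, 686)) + 2114935 = (2527154 + (-390 - 3*686 + 686*(-6/31))) + 2114935 = (2527154 + (-390 - 2058 - 4116/31)) + 2114935 = (2527154 - 80004/31) + 2114935 = 78261770/31 + 2114935 = 143824755/31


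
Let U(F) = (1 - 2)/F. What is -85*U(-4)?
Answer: -85/4 ≈ -21.250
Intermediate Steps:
U(F) = -1/F
-85*U(-4) = -(-85)/(-4) = -(-85)*(-1)/4 = -85*¼ = -85/4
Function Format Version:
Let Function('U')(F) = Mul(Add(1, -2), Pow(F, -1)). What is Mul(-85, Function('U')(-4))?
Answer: Rational(-85, 4) ≈ -21.250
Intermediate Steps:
Function('U')(F) = Mul(-1, Pow(F, -1))
Mul(-85, Function('U')(-4)) = Mul(-85, Mul(-1, Pow(-4, -1))) = Mul(-85, Mul(-1, Rational(-1, 4))) = Mul(-85, Rational(1, 4)) = Rational(-85, 4)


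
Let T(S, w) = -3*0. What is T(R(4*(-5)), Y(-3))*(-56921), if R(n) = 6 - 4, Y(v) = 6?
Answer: 0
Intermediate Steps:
R(n) = 2
T(S, w) = 0
T(R(4*(-5)), Y(-3))*(-56921) = 0*(-56921) = 0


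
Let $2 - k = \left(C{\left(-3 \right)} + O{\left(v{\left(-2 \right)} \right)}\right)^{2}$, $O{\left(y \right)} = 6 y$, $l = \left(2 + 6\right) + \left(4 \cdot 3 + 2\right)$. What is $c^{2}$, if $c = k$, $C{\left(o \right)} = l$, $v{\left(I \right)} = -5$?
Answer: $3844$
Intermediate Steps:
$l = 22$ ($l = 8 + \left(12 + 2\right) = 8 + 14 = 22$)
$C{\left(o \right)} = 22$
$k = -62$ ($k = 2 - \left(22 + 6 \left(-5\right)\right)^{2} = 2 - \left(22 - 30\right)^{2} = 2 - \left(-8\right)^{2} = 2 - 64 = -62$)
$c = -62$
$c^{2} = \left(-62\right)^{2} = 3844$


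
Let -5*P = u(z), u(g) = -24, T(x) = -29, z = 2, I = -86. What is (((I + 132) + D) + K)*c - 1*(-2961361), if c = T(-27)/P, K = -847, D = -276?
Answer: 23742943/8 ≈ 2.9679e+6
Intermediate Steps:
P = 24/5 (P = -⅕*(-24) = 24/5 ≈ 4.8000)
c = -145/24 (c = -29/24/5 = -29*5/24 = -145/24 ≈ -6.0417)
(((I + 132) + D) + K)*c - 1*(-2961361) = (((-86 + 132) - 276) - 847)*(-145/24) - 1*(-2961361) = ((46 - 276) - 847)*(-145/24) + 2961361 = (-230 - 847)*(-145/24) + 2961361 = -1077*(-145/24) + 2961361 = 52055/8 + 2961361 = 23742943/8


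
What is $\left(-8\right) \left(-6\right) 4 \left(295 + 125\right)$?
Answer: $80640$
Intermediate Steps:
$\left(-8\right) \left(-6\right) 4 \left(295 + 125\right) = 48 \cdot 4 \cdot 420 = 192 \cdot 420 = 80640$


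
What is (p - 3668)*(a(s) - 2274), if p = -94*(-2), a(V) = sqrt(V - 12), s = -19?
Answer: 7913520 - 3480*I*sqrt(31) ≈ 7.9135e+6 - 19376.0*I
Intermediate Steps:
a(V) = sqrt(-12 + V)
p = 188
(p - 3668)*(a(s) - 2274) = (188 - 3668)*(sqrt(-12 - 19) - 2274) = -3480*(sqrt(-31) - 2274) = -3480*(I*sqrt(31) - 2274) = -3480*(-2274 + I*sqrt(31)) = 7913520 - 3480*I*sqrt(31)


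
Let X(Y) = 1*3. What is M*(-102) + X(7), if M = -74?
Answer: 7551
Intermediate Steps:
X(Y) = 3
M*(-102) + X(7) = -74*(-102) + 3 = 7548 + 3 = 7551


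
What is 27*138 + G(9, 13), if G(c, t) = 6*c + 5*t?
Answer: 3845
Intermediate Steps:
G(c, t) = 5*t + 6*c
27*138 + G(9, 13) = 27*138 + (5*13 + 6*9) = 3726 + (65 + 54) = 3726 + 119 = 3845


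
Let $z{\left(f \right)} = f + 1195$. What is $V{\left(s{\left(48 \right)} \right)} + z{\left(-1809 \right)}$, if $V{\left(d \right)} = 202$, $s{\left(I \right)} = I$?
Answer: $-412$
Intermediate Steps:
$z{\left(f \right)} = 1195 + f$
$V{\left(s{\left(48 \right)} \right)} + z{\left(-1809 \right)} = 202 + \left(1195 - 1809\right) = 202 - 614 = -412$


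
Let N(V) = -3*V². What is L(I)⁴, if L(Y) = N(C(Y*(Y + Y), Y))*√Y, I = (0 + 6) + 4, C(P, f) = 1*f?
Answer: 810000000000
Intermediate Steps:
C(P, f) = f
I = 10 (I = 6 + 4 = 10)
L(Y) = -3*Y^(5/2) (L(Y) = (-3*Y²)*√Y = -3*Y^(5/2))
L(I)⁴ = (-300*√10)⁴ = 810000000000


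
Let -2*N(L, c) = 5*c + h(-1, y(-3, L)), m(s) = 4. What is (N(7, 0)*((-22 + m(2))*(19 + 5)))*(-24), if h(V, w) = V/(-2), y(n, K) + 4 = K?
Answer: -2592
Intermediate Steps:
y(n, K) = -4 + K
h(V, w) = -V/2 (h(V, w) = V*(-1/2) = -V/2)
N(L, c) = -1/4 - 5*c/2 (N(L, c) = -(5*c - 1/2*(-1))/2 = -(5*c + 1/2)/2 = -(1/2 + 5*c)/2 = -1/4 - 5*c/2)
(N(7, 0)*((-22 + m(2))*(19 + 5)))*(-24) = ((-1/4 - 5/2*0)*((-22 + 4)*(19 + 5)))*(-24) = ((-1/4 + 0)*(-18*24))*(-24) = -1/4*(-432)*(-24) = 108*(-24) = -2592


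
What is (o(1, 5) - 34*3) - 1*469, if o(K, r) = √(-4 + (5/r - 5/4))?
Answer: -571 + I*√17/2 ≈ -571.0 + 2.0616*I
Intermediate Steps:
o(K, r) = √(-21/4 + 5/r) (o(K, r) = √(-4 + (5/r - 5*¼)) = √(-4 + (5/r - 5/4)) = √(-4 + (-5/4 + 5/r)) = √(-21/4 + 5/r))
(o(1, 5) - 34*3) - 1*469 = (√(-21 + 20/5)/2 - 34*3) - 1*469 = (√(-21 + 20*(⅕))/2 - 102) - 469 = (√(-21 + 4)/2 - 102) - 469 = (√(-17)/2 - 102) - 469 = ((I*√17)/2 - 102) - 469 = (I*√17/2 - 102) - 469 = (-102 + I*√17/2) - 469 = -571 + I*√17/2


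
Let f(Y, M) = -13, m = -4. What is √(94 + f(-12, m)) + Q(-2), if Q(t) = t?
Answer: 7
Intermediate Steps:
√(94 + f(-12, m)) + Q(-2) = √(94 - 13) - 2 = √81 - 2 = 9 - 2 = 7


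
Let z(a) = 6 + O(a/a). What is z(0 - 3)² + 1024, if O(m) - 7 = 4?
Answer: 1313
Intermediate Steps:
O(m) = 11 (O(m) = 7 + 4 = 11)
z(a) = 17 (z(a) = 6 + 11 = 17)
z(0 - 3)² + 1024 = 17² + 1024 = 289 + 1024 = 1313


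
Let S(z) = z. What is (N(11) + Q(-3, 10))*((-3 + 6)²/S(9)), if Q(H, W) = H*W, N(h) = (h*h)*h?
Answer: 1301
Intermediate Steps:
N(h) = h³ (N(h) = h²*h = h³)
(N(11) + Q(-3, 10))*((-3 + 6)²/S(9)) = (11³ - 3*10)*((-3 + 6)²/9) = (1331 - 30)*(3²*(⅑)) = 1301*(9*(⅑)) = 1301*1 = 1301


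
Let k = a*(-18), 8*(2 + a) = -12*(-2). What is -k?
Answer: 18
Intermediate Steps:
a = 1 (a = -2 + (-12*(-2))/8 = -2 + (⅛)*24 = -2 + 3 = 1)
k = -18 (k = 1*(-18) = -18)
-k = -1*(-18) = 18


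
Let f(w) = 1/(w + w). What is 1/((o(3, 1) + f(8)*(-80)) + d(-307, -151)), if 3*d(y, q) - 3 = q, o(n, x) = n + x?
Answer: -3/151 ≈ -0.019868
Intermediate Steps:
d(y, q) = 1 + q/3
f(w) = 1/(2*w)
1/((o(3, 1) + f(8)*(-80)) + d(-307, -151)) = 1/(((3 + 1) + ((1/2)/8)*(-80)) + (1 + (1/3)*(-151))) = 1/((4 + ((1/2)*(1/8))*(-80)) + (1 - 151/3)) = 1/((4 + (1/16)*(-80)) - 148/3) = 1/((4 - 5) - 148/3) = 1/(-1 - 148/3) = 1/(-151/3) = -3/151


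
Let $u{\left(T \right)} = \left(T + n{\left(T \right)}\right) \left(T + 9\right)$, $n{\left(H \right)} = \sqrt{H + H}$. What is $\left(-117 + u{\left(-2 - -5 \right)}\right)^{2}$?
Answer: $7425 - 1944 \sqrt{6} \approx 2663.2$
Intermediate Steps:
$n{\left(H \right)} = \sqrt{2} \sqrt{H}$ ($n{\left(H \right)} = \sqrt{2 H} = \sqrt{2} \sqrt{H}$)
$u{\left(T \right)} = \left(9 + T\right) \left(T + \sqrt{2} \sqrt{T}\right)$ ($u{\left(T \right)} = \left(T + \sqrt{2} \sqrt{T}\right) \left(T + 9\right) = \left(T + \sqrt{2} \sqrt{T}\right) \left(9 + T\right) = \left(9 + T\right) \left(T + \sqrt{2} \sqrt{T}\right)$)
$\left(-117 + u{\left(-2 - -5 \right)}\right)^{2} = \left(-117 + \left(\left(-2 - -5\right)^{2} + 9 \left(-2 - -5\right) + \sqrt{2} \left(-2 - -5\right)^{\frac{3}{2}} + 9 \sqrt{2} \sqrt{-2 - -5}\right)\right)^{2} = \left(-117 + \left(\left(-2 + 5\right)^{2} + 9 \left(-2 + 5\right) + \sqrt{2} \left(-2 + 5\right)^{\frac{3}{2}} + 9 \sqrt{2} \sqrt{-2 + 5}\right)\right)^{2} = \left(-117 + \left(3^{2} + 9 \cdot 3 + \sqrt{2} \cdot 3^{\frac{3}{2}} + 9 \sqrt{2} \sqrt{3}\right)\right)^{2} = \left(-117 + \left(9 + 27 + \sqrt{2} \cdot 3 \sqrt{3} + 9 \sqrt{6}\right)\right)^{2} = \left(-117 + \left(9 + 27 + 3 \sqrt{6} + 9 \sqrt{6}\right)\right)^{2} = \left(-117 + \left(36 + 12 \sqrt{6}\right)\right)^{2} = \left(-81 + 12 \sqrt{6}\right)^{2}$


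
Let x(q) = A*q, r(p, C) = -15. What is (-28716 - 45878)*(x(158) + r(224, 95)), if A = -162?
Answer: 1910426934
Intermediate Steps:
x(q) = -162*q
(-28716 - 45878)*(x(158) + r(224, 95)) = (-28716 - 45878)*(-162*158 - 15) = -74594*(-25596 - 15) = -74594*(-25611) = 1910426934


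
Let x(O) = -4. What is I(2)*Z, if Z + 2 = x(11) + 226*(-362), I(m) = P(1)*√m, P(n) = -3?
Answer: 245454*√2 ≈ 3.4712e+5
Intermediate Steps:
I(m) = -3*√m
Z = -81818 (Z = -2 + (-4 + 226*(-362)) = -2 + (-4 - 81812) = -2 - 81816 = -81818)
I(2)*Z = -3*√2*(-81818) = 245454*√2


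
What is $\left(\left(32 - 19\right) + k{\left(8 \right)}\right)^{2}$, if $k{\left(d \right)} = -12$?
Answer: $1$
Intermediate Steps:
$\left(\left(32 - 19\right) + k{\left(8 \right)}\right)^{2} = \left(\left(32 - 19\right) - 12\right)^{2} = \left(13 - 12\right)^{2} = 1^{2} = 1$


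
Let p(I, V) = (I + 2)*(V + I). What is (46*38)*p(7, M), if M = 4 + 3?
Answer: 220248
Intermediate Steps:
M = 7
p(I, V) = (2 + I)*(I + V)
(46*38)*p(7, M) = (46*38)*(7² + 2*7 + 2*7 + 7*7) = 1748*(49 + 14 + 14 + 49) = 1748*126 = 220248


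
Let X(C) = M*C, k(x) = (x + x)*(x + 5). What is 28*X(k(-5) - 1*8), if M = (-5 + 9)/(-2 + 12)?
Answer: -448/5 ≈ -89.600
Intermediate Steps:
M = ⅖ (M = 4/10 = 4*(⅒) = ⅖ ≈ 0.40000)
k(x) = 2*x*(5 + x) (k(x) = (2*x)*(5 + x) = 2*x*(5 + x))
X(C) = 2*C/5
28*X(k(-5) - 1*8) = 28*(2*(2*(-5)*(5 - 5) - 1*8)/5) = 28*(2*(2*(-5)*0 - 8)/5) = 28*(2*(0 - 8)/5) = 28*((⅖)*(-8)) = 28*(-16/5) = -448/5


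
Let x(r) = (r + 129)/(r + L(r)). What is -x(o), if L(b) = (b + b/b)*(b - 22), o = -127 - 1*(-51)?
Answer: -53/7274 ≈ -0.0072862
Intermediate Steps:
o = -76 (o = -127 + 51 = -76)
L(b) = (1 + b)*(-22 + b) (L(b) = (b + 1)*(-22 + b) = (1 + b)*(-22 + b))
x(r) = (129 + r)/(-22 + r² - 20*r) (x(r) = (r + 129)/(r + (-22 + r² - 21*r)) = (129 + r)/(-22 + r² - 20*r))
-x(o) = -(129 - 76)/(-22 + (-76)² - 20*(-76)) = -53/(-22 + 5776 + 1520) = -53/7274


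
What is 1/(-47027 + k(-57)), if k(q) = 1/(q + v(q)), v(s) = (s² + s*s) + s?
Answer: -6384/300220367 ≈ -2.1264e-5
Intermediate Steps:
v(s) = s + 2*s² (v(s) = (s² + s²) + s = 2*s² + s = s + 2*s²)
k(q) = 1/(q + q*(1 + 2*q))
1/(-47027 + k(-57)) = 1/(-47027 + (½)/(-57*(1 - 57))) = 1/(-47027 + (½)*(-1/57)/(-56)) = 1/(-47027 + (½)*(-1/57)*(-1/56)) = 1/(-47027 + 1/6384) = 1/(-300220367/6384) = -6384/300220367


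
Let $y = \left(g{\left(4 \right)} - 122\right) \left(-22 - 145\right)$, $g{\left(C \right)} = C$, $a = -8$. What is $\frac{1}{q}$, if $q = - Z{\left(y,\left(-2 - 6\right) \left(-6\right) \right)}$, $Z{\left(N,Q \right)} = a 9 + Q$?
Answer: $\frac{1}{24} \approx 0.041667$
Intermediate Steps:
$y = 19706$ ($y = \left(4 - 122\right) \left(-22 - 145\right) = \left(-118\right) \left(-167\right) = 19706$)
$Z{\left(N,Q \right)} = -72 + Q$ ($Z{\left(N,Q \right)} = \left(-8\right) 9 + Q = -72 + Q$)
$q = 24$ ($q = - (-72 + \left(-2 - 6\right) \left(-6\right)) = - (-72 - -48) = - (-72 + 48) = \left(-1\right) \left(-24\right) = 24$)
$\frac{1}{q} = \frac{1}{24}$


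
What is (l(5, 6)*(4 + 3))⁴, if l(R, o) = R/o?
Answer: 1500625/1296 ≈ 1157.9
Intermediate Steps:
(l(5, 6)*(4 + 3))⁴ = ((5/6)*(4 + 3))⁴ = ((5*(⅙))*7)⁴ = ((⅚)*7)⁴ = (35/6)⁴ = 1500625/1296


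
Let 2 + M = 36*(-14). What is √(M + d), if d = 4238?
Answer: 2*√933 ≈ 61.090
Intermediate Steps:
M = -506 (M = -2 + 36*(-14) = -2 - 504 = -506)
√(M + d) = √(-506 + 4238) = √3732 = 2*√933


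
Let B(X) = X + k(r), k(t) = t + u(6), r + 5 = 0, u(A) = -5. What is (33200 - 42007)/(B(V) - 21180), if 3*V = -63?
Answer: 8807/21211 ≈ 0.41521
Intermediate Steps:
V = -21 (V = (⅓)*(-63) = -21)
r = -5 (r = -5 + 0 = -5)
k(t) = -5 + t (k(t) = t - 5 = -5 + t)
B(X) = -10 + X (B(X) = X + (-5 - 5) = X - 10 = -10 + X)
(33200 - 42007)/(B(V) - 21180) = (33200 - 42007)/((-10 - 21) - 21180) = -8807/(-31 - 21180) = -8807/(-21211) = -8807*(-1/21211) = 8807/21211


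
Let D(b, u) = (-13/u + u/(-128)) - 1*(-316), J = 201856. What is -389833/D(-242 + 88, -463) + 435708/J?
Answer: -61253132255291/50313821792 ≈ -1217.4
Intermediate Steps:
D(b, u) = 316 - 13/u - u/128 (D(b, u) = (-13/u + u*(-1/128)) + 316 = (-13/u - u/128) + 316 = 316 - 13/u - u/128)
-389833/D(-242 + 88, -463) + 435708/J = -389833/(316 - 13/(-463) - 1/128*(-463)) + 435708/201856 = -389833/(316 - 13*(-1/463) + 463/128) + 435708*(1/201856) = -389833/(316 + 13/463 + 463/128) + 5733/2656 = -389833/18943457/59264 + 5733/2656 = -389833*59264/18943457 + 5733/2656 = -23103062912/18943457 + 5733/2656 = -61253132255291/50313821792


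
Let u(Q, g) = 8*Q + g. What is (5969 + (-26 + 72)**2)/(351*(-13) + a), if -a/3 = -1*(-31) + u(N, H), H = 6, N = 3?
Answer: -385/226 ≈ -1.7035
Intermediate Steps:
u(Q, g) = g + 8*Q
a = -183 (a = -3*(-1*(-31) + (6 + 8*3)) = -3*(31 + (6 + 24)) = -3*(31 + 30) = -3*61 = -183)
(5969 + (-26 + 72)**2)/(351*(-13) + a) = (5969 + (-26 + 72)**2)/(351*(-13) - 183) = (5969 + 46**2)/(-4563 - 183) = (5969 + 2116)/(-4746) = 8085*(-1/4746) = -385/226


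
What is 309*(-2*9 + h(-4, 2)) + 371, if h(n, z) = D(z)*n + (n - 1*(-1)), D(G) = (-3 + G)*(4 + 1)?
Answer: 62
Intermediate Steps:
D(G) = -15 + 5*G (D(G) = (-3 + G)*5 = -15 + 5*G)
h(n, z) = 1 + n + n*(-15 + 5*z) (h(n, z) = (-15 + 5*z)*n + (n - 1*(-1)) = n*(-15 + 5*z) + (n + 1) = n*(-15 + 5*z) + (1 + n) = 1 + n + n*(-15 + 5*z))
309*(-2*9 + h(-4, 2)) + 371 = 309*(-2*9 + (1 - 4 + 5*(-4)*(-3 + 2))) + 371 = 309*(-18 + (1 - 4 + 5*(-4)*(-1))) + 371 = 309*(-18 + (1 - 4 + 20)) + 371 = 309*(-18 + 17) + 371 = 309*(-1) + 371 = -309 + 371 = 62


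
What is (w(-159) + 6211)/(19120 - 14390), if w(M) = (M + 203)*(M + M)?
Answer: -7781/4730 ≈ -1.6450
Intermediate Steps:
w(M) = 2*M*(203 + M) (w(M) = (203 + M)*(2*M) = 2*M*(203 + M))
(w(-159) + 6211)/(19120 - 14390) = (2*(-159)*(203 - 159) + 6211)/(19120 - 14390) = (2*(-159)*44 + 6211)/4730 = (-13992 + 6211)*(1/4730) = -7781*1/4730 = -7781/4730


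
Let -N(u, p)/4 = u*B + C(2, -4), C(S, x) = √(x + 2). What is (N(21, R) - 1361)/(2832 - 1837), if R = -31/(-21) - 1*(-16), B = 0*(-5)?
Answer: -1361/995 - 4*I*√2/995 ≈ -1.3678 - 0.0056853*I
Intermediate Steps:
B = 0
C(S, x) = √(2 + x)
R = 367/21 (R = -31*(-1/21) + 16 = 31/21 + 16 = 367/21 ≈ 17.476)
N(u, p) = -4*I*√2 (N(u, p) = -4*(u*0 + √(2 - 4)) = -4*(0 + √(-2)) = -4*(0 + I*√2) = -4*I*√2)
(N(21, R) - 1361)/(2832 - 1837) = (-4*I*√2 - 1361)/(2832 - 1837) = (-1361 - 4*I*√2)/995 = (-1361 - 4*I*√2)*(1/995) = -1361/995 - 4*I*√2/995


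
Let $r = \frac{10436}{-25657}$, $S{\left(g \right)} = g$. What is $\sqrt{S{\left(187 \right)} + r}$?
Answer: $\frac{\sqrt{122830911911}}{25657} \approx 13.66$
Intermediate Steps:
$r = - \frac{10436}{25657}$ ($r = 10436 \left(- \frac{1}{25657}\right) = - \frac{10436}{25657} \approx -0.40675$)
$\sqrt{S{\left(187 \right)} + r} = \sqrt{187 - \frac{10436}{25657}} = \sqrt{\frac{4787423}{25657}} = \frac{\sqrt{122830911911}}{25657}$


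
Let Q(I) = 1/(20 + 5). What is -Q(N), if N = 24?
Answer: -1/25 ≈ -0.040000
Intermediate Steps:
Q(I) = 1/25
-Q(N) = -1*1/25 = -1/25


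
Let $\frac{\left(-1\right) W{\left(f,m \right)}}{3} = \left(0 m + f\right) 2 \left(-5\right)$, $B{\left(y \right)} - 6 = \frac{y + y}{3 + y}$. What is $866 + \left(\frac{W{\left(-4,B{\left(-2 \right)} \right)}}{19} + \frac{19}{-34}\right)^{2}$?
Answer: $\frac{381118137}{417316} \approx 913.26$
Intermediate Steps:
$B{\left(y \right)} = 6 + \frac{2 y}{3 + y}$ ($B{\left(y \right)} = 6 + \frac{y + y}{3 + y} = 6 + \frac{2 y}{3 + y}$)
$W{\left(f,m \right)} = 30 f$ ($W{\left(f,m \right)} = - 3 \left(0 m + f\right) 2 \left(-5\right) = - 3 \left(0 + f\right) 2 \left(-5\right) = - 3 f 2 \left(-5\right) = - 3 \cdot 2 f \left(-5\right) = - 3 \left(- 10 f\right) = 30 f$)
$866 + \left(\frac{W{\left(-4,B{\left(-2 \right)} \right)}}{19} + \frac{19}{-34}\right)^{2} = 866 + \left(\frac{30 \left(-4\right)}{19} + \frac{19}{-34}\right)^{2} = 866 + \left(\left(-120\right) \frac{1}{19} + 19 \left(- \frac{1}{34}\right)\right)^{2} = 866 + \left(- \frac{120}{19} - \frac{19}{34}\right)^{2} = 866 + \left(- \frac{4441}{646}\right)^{2} = 866 + \frac{19722481}{417316} = \frac{381118137}{417316}$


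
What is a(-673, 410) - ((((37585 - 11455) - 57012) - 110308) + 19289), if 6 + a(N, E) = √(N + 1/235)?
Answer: 121895 + I*√37166190/235 ≈ 1.219e+5 + 25.942*I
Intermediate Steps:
a(N, E) = -6 + √(1/235 + N) (a(N, E) = -6 + √(N + 1/235) = -6 + √(1/235 + N))
a(-673, 410) - ((((37585 - 11455) - 57012) - 110308) + 19289) = (-6 + √(235 + 55225*(-673))/235) - ((((37585 - 11455) - 57012) - 110308) + 19289) = (-6 + √(235 - 37166425)/235) - (((26130 - 57012) - 110308) + 19289) = (-6 + √(-37166190)/235) - ((-30882 - 110308) + 19289) = (-6 + (I*√37166190)/235) - (-141190 + 19289) = (-6 + I*√37166190/235) - 1*(-121901) = (-6 + I*√37166190/235) + 121901 = 121895 + I*√37166190/235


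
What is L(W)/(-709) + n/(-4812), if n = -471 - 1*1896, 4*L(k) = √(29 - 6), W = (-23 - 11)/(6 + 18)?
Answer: 789/1604 - √23/2836 ≈ 0.49020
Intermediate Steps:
W = -17/12 (W = -34/24 = -34*1/24 = -17/12 ≈ -1.4167)
L(k) = √23/4 (L(k) = √(29 - 6)/4 = √23/4)
n = -2367 (n = -471 - 1896 = -2367)
L(W)/(-709) + n/(-4812) = (√23/4)/(-709) - 2367/(-4812) = (√23/4)*(-1/709) - 2367*(-1/4812) = -√23/2836 + 789/1604 = 789/1604 - √23/2836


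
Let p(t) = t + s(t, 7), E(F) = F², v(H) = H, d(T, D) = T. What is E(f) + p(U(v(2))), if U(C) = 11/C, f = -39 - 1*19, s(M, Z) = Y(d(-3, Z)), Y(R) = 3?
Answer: 6745/2 ≈ 3372.5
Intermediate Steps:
s(M, Z) = 3
f = -58 (f = -39 - 19 = -58)
p(t) = 3 + t (p(t) = t + 3 = 3 + t)
E(f) + p(U(v(2))) = (-58)² + (3 + 11/2) = 3364 + (3 + 11*(½)) = 3364 + (3 + 11/2) = 3364 + 17/2 = 6745/2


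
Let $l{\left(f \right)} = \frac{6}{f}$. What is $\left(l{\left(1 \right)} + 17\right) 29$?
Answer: $667$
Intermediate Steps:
$\left(l{\left(1 \right)} + 17\right) 29 = \left(\frac{6}{1} + 17\right) 29 = \left(6 \cdot 1 + 17\right) 29 = \left(6 + 17\right) 29 = 23 \cdot 29 = 667$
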